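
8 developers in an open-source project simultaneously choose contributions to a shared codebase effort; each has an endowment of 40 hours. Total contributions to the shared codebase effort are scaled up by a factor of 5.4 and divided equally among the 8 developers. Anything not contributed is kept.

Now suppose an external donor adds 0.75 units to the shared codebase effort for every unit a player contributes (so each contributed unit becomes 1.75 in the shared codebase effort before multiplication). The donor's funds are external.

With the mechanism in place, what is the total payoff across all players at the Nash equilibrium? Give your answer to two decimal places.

With the mechanism, a contributed unit returns 5.4 × 1.75 / 8 = 1.1813 per unit of net cost to the contributor — now above 1 — so contributing fully is weakly dominant for every player.
At the Nash equilibrium everyone contributes 40. Group total payoff = 5.4 × 1.75 × 320 = 3024.00.

3024.00 hours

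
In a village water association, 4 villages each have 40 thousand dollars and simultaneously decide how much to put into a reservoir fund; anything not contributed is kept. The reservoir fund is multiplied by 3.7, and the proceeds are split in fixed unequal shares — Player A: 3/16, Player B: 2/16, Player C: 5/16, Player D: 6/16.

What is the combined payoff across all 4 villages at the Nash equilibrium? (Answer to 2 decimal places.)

376.00 thousand dollars

A player with share s gets back 3.7·s per unit contributed, so full contribution is dominant for anyone with s > 1/3.7 = 0.2703 and zero contribution is dominant for anyone below.
Player C and Player D clear that bar, contributing 40 each; the remaining 2 contribute 0. Total contributed: 80.
The reservoir fund pays out 3.7 × 80 = 296.00 in total (split across the unequal shares, but the aggregate is all that matters for the group sum).
The 2 free-riders keep 40 each, adding 80. Group total = 80 + 296.00 = 376.00.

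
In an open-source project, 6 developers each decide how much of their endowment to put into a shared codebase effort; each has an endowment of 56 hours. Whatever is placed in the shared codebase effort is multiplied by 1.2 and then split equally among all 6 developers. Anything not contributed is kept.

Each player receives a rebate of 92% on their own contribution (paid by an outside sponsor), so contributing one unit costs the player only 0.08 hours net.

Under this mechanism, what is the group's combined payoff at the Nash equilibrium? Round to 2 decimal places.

The effective private return per unit is now (1.2/6) / 0.08 = 2.5000 > 1, so every player's dominant strategy flips to full contribution.
So the Nash equilibrium is full contribution by all 6; the group earns 6 × (56 × 0.92 + 1.2 × 56) = 712.32.

712.32 hours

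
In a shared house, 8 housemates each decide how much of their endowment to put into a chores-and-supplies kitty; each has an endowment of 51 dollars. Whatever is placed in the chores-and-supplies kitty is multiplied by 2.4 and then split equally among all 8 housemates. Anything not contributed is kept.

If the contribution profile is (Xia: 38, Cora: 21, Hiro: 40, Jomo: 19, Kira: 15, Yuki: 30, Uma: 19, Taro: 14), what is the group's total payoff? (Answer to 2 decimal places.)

682.40 dollars

Total contributed: 38 + 21 + 40 + 19 + 15 + 30 + 19 + 14 = 196; total kept: 8 × 51 − 196 = 212.
The chores-and-supplies kitty pays out 2.4 × 196 = 470.40 in aggregate.
Group total = 212 + 470.40 = 682.40.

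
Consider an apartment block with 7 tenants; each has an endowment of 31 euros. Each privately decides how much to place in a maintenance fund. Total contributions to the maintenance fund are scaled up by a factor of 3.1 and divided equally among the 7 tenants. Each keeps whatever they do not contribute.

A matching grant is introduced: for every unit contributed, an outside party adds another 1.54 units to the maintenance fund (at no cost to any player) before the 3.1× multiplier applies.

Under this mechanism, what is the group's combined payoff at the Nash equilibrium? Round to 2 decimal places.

1708.66 euros

The effective private return per unit is now 3.1 × 2.54 / 7 = 1.1249 > 1, so every player's dominant strategy flips to full contribution.
At the Nash equilibrium everyone contributes 31. Group total payoff = 3.1 × 2.54 × 217 = 1708.66.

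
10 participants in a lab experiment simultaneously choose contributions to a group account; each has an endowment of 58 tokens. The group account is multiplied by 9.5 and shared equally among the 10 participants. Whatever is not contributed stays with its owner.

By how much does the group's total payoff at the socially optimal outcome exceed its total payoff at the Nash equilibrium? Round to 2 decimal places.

Each contributed unit returns 9.5/10 = 0.9500 to its contributor — below 1 — so contributing 0 is dominant for every player. At the Nash equilibrium everyone keeps their 58, and the group total is 10 × 58 = 580.
Each contributed unit returns 9.500 to the group as a whole (0.9500 to each of 10 players), which exceeds 1, so the social optimum is full contribution: group total = 9.500 × 580 = 5510.00.
Efficiency loss = 5510.00 − 580 = 4930.00.

4930.00 tokens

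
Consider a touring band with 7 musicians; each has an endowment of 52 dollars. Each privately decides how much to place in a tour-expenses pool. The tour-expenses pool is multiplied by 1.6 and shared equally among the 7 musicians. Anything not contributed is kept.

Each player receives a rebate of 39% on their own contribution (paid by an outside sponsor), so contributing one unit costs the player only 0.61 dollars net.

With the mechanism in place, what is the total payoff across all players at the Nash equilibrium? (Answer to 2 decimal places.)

364.00 dollars

With the mechanism, a contributed unit returns (1.6/7) / 0.61 = 0.3747 per unit of net cost — still below 1 — so contributing 0 remains dominant for every player.
Everyone keeps their endowment and the group total is 7 × 52 = 364.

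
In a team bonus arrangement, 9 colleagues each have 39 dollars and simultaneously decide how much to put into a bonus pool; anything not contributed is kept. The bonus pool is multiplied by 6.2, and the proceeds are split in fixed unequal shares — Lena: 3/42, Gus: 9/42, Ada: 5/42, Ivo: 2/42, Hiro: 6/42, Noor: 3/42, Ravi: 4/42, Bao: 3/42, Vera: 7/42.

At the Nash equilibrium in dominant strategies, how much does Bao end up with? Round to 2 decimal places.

73.54 dollars

A player with share s gets back 6.2·s per unit contributed, so full contribution is dominant for anyone with s > 1/6.2 = 0.1613 and zero contribution is dominant for anyone below.
The shares above 0.1613 belong to Gus and Vera, contributing 39 each; the remaining 7 contribute 0. Total contributed: 78.
Bao keeps 39 and receives 6.2 × 78 × 3/42 = 34.54 from the bonus pool, for a payoff of 73.54.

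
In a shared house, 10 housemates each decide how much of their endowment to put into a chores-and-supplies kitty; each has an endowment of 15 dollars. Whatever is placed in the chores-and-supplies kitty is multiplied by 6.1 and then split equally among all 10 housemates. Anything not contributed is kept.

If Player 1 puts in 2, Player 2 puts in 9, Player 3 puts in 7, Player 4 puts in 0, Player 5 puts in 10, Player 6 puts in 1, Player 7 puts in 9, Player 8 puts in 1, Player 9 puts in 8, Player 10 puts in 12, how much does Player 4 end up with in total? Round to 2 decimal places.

50.99 dollars

Total contributed: 2 + 9 + 7 + 0 + 10 + 1 + 9 + 1 + 8 + 12 = 59.
Each receives 6.1 × 59 / 10 = 35.99 from the chores-and-supplies kitty.
Player 4 keeps 15 − 0 = 15, so Player 4's payoff is 15 + 35.99 = 50.99.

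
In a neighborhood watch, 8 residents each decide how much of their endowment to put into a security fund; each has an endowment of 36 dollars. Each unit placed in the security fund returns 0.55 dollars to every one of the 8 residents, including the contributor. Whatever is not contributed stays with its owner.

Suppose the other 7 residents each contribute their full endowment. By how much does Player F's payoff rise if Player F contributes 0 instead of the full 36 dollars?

16.20 dollars

Switching from a contribution of 36 to 0 lets Player F keep an extra 36 dollars, but lowers the security fund by 36, which costs Player F their own share of that drop: 0.55 × 36 = 19.80.
Net gain = 36 − 19.80 = 16.20. The private return per contributed unit (0.55) is below 1, so free-riding is indeed the best response regardless of what the others do.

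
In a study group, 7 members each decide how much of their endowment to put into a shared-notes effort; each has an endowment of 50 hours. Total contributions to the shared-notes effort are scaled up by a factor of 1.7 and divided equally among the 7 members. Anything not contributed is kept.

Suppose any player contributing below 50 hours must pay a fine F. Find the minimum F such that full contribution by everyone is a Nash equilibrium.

Given the others contribute fully, the best deviation is to contribute 0 (any partial contribution still incurs the fine and gives up units whose private return 0.2429 is below 1).
Deviating from 50 to 0 saves 50 hours but forfeits the deviator's share of the drop in the shared-notes effort: 1.7/7 × 50 = 12.14.
So the deviation gain is 50 − 12.14 = 37.86, and the fine must be at least 37.86 hours to wipe it out.

37.86 hours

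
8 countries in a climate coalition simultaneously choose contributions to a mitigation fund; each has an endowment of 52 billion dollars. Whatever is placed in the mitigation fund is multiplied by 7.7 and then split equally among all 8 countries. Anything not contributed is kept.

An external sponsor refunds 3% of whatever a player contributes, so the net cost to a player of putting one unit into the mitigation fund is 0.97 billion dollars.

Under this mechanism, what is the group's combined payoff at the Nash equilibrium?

416.00 billion dollars

Even with the mechanism, each unit contributed returns only (7.7/8) / 0.97 = 0.9923 per unit of net cost, so contributing nothing is still dominant.
At the Nash equilibrium no one contributes; group total payoff = 8 × 52 = 416.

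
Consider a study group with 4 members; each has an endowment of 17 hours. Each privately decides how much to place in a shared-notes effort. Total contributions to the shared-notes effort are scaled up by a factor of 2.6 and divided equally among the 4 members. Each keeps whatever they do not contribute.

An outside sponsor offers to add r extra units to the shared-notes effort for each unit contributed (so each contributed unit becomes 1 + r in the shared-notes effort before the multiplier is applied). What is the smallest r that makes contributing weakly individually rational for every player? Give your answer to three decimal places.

0.538

With matching at rate r, one contributed unit becomes (1 + r) in the shared-notes effort and returns 2.6 × (1 + r) / 4 to the contributor.
Setting this equal to 1: 1 + r = 4/2.6 = 1.5385.
So the minimum matching rate is r = 1.5385 − 1 = 0.538.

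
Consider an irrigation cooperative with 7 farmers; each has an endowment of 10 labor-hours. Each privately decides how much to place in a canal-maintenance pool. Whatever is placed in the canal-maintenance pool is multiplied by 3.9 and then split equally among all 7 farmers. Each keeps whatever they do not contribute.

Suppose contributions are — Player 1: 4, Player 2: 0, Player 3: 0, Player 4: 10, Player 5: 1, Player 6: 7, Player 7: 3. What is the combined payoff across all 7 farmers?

142.50 labor-hours

Total contributed: 4 + 0 + 0 + 10 + 1 + 7 + 3 = 25; total kept: 7 × 10 − 25 = 45.
The canal-maintenance pool pays out 3.9 × 25 = 97.50 in aggregate.
Group total = 45 + 97.50 = 142.50.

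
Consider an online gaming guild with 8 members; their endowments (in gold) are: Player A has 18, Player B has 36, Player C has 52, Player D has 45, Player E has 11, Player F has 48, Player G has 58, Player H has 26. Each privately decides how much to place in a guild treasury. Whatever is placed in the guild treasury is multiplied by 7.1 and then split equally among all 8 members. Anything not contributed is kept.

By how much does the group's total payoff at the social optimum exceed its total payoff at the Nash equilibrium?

The private return per contributed unit is 7.1/8 = 0.8875 < 1 for every player regardless of endowment, so the Nash equilibrium is zero contribution and the group total is Σ E_j = 18 + 36 + 52 + 45 + 11 + 48 + 58 + 26 = 294.
Each contributed unit returns 7.100 to the group, so the social optimum is full contribution by everyone: group total = 7.100 × 294 = 2087.40.
Efficiency loss = (7.100 − 1) × 294 = 1793.40.

1793.40 gold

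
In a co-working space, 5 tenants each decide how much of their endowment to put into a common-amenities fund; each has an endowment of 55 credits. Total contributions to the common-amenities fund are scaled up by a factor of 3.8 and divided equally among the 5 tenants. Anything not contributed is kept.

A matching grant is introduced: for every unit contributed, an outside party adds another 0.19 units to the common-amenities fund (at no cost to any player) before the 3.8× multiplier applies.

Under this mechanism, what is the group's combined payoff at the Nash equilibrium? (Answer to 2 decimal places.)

275.00 credits

With the mechanism, a contributed unit returns 3.8 × 1.19 / 5 = 0.9044 per unit of net cost — still below 1 — so contributing 0 remains dominant for every player.
At the Nash equilibrium no one contributes; group total payoff = 5 × 55 = 275.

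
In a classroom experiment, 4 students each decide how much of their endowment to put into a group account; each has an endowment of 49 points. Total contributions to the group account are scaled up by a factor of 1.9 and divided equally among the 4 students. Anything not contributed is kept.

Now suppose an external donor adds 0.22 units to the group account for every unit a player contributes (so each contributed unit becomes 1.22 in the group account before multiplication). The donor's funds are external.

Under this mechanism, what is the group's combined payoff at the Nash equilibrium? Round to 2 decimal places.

The effective private return is 1.9 × 1.22 / 4 = 0.5795, which is still under 1, so the mechanism doesn't change anyone's dominant strategy: zero contribution.
At the Nash equilibrium no one contributes; group total payoff = 4 × 49 = 196.

196.00 points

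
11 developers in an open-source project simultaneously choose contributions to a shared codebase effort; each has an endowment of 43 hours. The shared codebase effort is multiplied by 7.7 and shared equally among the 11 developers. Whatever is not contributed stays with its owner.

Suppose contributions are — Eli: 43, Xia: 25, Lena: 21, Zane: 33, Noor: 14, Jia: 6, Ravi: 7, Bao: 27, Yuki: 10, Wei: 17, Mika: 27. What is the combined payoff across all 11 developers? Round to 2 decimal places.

2014.00 hours

Total contributed: 43 + 25 + 21 + 33 + 14 + 6 + 7 + 27 + 10 + 17 + 27 = 230; total kept: 11 × 43 − 230 = 243.
The shared codebase effort pays out 7.7 × 230 = 1771.00 in aggregate.
Group total = 243 + 1771.00 = 2014.00.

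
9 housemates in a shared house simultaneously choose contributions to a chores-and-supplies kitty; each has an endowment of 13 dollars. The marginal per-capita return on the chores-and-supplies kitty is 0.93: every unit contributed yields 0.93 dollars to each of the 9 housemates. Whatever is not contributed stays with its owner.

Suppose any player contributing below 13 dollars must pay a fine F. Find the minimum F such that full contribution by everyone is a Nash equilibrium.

0.91 dollars

Given the others contribute fully, the best deviation is to contribute 0 (any partial contribution still incurs the fine and gives up units whose private return 0.93 is below 1).
Deviating from 13 to 0 saves 13 dollars but forfeits the deviator's share of the drop in the chores-and-supplies kitty: 0.93 × 13 = 12.09.
So the deviation gain is 13 − 12.09 = 0.91, and the fine must be at least 0.91 dollars to wipe it out.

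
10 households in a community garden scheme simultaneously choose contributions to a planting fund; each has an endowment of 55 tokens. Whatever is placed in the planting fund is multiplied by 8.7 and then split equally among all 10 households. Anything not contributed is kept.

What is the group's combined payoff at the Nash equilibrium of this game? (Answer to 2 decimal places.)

Each contributed unit returns 8.7/10 = 0.8700 to its contributor — below 1 — so contributing 0 is dominant for every player. At the Nash equilibrium everyone keeps their 55, and the group total is 10 × 55 = 550.

550.00 tokens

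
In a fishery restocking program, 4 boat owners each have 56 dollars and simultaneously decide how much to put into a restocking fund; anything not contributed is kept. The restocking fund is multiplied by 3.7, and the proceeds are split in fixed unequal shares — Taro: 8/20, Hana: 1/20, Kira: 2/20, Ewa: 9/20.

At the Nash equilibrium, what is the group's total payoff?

526.40 dollars

A player with share s gets back 3.7·s per unit contributed, so full contribution is dominant for anyone with s > 1/3.7 = 0.2703 and zero contribution is dominant for anyone below.
The shares above 0.2703 belong to Taro and Ewa, contributing 56 each; the remaining 2 contribute 0. Total contributed: 112.
The restocking fund pays out 3.7 × 112 = 414.40 in total (split across the unequal shares, but the aggregate is all that matters for the group sum).
The 2 free-riders keep 56 each, adding 112. Group total = 112 + 414.40 = 526.40.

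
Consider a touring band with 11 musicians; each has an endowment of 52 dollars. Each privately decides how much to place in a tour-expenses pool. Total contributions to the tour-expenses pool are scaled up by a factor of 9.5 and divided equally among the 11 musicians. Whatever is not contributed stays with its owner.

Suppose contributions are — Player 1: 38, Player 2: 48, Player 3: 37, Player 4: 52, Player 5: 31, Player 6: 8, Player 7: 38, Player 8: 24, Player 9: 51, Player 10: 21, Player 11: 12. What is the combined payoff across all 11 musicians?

Total contributed: 38 + 48 + 37 + 52 + 31 + 8 + 38 + 24 + 51 + 21 + 12 = 360; total kept: 11 × 52 − 360 = 212.
The tour-expenses pool pays out 9.5 × 360 = 3420.00 in aggregate.
Group total = 212 + 3420.00 = 3632.00.

3632.00 dollars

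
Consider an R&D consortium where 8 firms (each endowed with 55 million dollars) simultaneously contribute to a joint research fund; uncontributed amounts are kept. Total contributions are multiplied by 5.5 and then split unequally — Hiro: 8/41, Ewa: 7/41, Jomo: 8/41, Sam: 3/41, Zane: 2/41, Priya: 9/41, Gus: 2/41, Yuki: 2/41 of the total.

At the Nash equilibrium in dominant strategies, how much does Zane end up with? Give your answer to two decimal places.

99.27 million dollars

Player j's private return per contributed unit is 5.5 × (j's share). Contributing is weakly dominant for j when that share is at least 1/5.5 = 0.1818, and contributing 0 is dominant otherwise.
The shares above 0.1818 belong to Hiro, Jomo and Priya, contributing 55 each; the remaining 5 contribute 0. Total contributed: 165.
Zane keeps 55 and receives 5.5 × 165 × 2/41 = 44.27 from the joint research fund, for a payoff of 99.27.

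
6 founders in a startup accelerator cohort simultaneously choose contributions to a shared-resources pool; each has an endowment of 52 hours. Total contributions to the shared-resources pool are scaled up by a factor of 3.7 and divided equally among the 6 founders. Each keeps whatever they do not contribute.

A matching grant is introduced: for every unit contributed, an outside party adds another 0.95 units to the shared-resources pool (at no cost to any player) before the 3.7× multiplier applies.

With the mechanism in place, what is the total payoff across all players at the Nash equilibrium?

2251.08 hours

Under the mechanism each unit contributed yields 3.7 × 1.95 / 6 = 1.2025 back to its contributor per unit of net cost, which exceeds 1, making full contribution the dominant choice for everyone.
So the Nash equilibrium is full contribution by all 6; the group earns 3.7 × 1.95 × 312 = 2251.08.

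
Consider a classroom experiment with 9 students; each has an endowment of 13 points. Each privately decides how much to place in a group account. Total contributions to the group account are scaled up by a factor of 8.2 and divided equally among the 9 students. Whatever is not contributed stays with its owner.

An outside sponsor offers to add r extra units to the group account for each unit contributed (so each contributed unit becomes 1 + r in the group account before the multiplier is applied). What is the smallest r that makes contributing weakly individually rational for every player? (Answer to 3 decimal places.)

With matching at rate r, one contributed unit becomes (1 + r) in the group account and returns 8.2 × (1 + r) / 9 to the contributor.
Setting this equal to 1: 1 + r = 9/8.2 = 1.0976.
So the minimum matching rate is r = 1.0976 − 1 = 0.098.

0.098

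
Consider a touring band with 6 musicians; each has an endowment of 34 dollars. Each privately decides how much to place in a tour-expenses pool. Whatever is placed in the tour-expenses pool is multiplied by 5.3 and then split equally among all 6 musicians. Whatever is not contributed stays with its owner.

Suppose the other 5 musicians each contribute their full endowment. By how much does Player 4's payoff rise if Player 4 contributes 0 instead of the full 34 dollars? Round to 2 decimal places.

3.97 dollars

Switching from a contribution of 34 to 0 lets Player 4 keep an extra 34 dollars, but lowers the tour-expenses pool by 34, which costs Player 4 their own share of that drop: 5.3/6 × 34 = 30.03.
Net gain = 34 − 30.03 = 3.97. The private return per contributed unit (0.8833) is below 1, so free-riding is indeed the best response regardless of what the others do.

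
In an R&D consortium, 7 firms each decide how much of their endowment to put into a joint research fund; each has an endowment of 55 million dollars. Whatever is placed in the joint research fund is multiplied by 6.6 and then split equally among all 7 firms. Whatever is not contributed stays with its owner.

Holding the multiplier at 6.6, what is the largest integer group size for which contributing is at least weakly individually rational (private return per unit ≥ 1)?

Private return per unit is 6.6/(group size), which is ≥ 1 whenever the group size is ≤ 6.6.
The largest such integer is 6.

6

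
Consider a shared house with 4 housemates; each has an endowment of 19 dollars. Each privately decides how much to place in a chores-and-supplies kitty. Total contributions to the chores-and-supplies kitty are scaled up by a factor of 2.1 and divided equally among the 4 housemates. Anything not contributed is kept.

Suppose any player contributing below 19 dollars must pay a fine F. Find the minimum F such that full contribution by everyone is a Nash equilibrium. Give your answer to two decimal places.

Given the others contribute fully, the best deviation is to contribute 0 (any partial contribution still incurs the fine and gives up units whose private return 0.5250 is below 1).
Deviating from 19 to 0 saves 19 dollars but forfeits the deviator's share of the drop in the chores-and-supplies kitty: 2.1/4 × 19 = 9.97.
So the deviation gain is 19 − 9.97 = 9.03, and the fine must be at least 9.03 dollars to wipe it out.

9.03 dollars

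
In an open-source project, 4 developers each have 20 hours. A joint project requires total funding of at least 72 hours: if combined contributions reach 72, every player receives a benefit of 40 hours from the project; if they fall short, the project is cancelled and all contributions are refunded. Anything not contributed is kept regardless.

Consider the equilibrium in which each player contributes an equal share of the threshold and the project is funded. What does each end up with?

Equal share of the threshold: 72/4 = 18.
At this profile no one gains by cutting their contribution: any cut drops the total below 72, the project is cancelled, contributions are refunded, and the deviator ends with 20, which is less than 20 − 18 + 40 = 42. Contributing more than 18 just wastes the excess. So contributing exactly 18 is a best response.
Each player's payoff: 20 − 18 + 40 = 42.

42 hours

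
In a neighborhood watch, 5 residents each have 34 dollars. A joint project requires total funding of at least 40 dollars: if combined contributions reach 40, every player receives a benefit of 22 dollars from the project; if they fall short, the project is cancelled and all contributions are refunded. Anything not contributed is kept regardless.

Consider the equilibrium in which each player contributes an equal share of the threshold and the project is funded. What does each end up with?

48 dollars

Equal share of the threshold: 40/5 = 8.
At this profile no one gains by cutting their contribution: any cut drops the total below 40, the project is cancelled, contributions are refunded, and the deviator ends with 34, which is less than 34 − 8 + 22 = 48. Contributing more than 8 just wastes the excess. So contributing exactly 8 is a best response.
Each player's payoff: 34 − 8 + 22 = 48.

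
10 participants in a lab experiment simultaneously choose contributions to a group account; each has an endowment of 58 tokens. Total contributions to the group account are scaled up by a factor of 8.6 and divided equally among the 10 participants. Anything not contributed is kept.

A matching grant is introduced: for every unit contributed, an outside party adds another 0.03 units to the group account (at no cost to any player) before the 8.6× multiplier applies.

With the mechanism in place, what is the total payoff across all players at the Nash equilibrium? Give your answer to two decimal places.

With the mechanism, a contributed unit returns 8.6 × 1.03 / 10 = 0.8858 per unit of net cost — still below 1 — so contributing 0 remains dominant for every player.
At the Nash equilibrium no one contributes; group total payoff = 10 × 58 = 580.

580.00 tokens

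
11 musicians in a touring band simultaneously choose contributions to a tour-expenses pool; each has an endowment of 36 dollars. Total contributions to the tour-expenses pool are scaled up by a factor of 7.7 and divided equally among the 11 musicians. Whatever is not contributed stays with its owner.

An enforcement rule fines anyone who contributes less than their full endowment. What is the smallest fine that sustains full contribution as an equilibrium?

Given the others contribute fully, the best deviation is to contribute 0 (any partial contribution still incurs the fine and gives up units whose private return 0.7000 is below 1).
Deviating from 36 to 0 saves 36 dollars but forfeits the deviator's share of the drop in the tour-expenses pool: 7.7/11 × 36 = 25.20.
So the deviation gain is 36 − 25.20 = 10.80, and the fine must be at least 10.80 dollars to wipe it out.

10.80 dollars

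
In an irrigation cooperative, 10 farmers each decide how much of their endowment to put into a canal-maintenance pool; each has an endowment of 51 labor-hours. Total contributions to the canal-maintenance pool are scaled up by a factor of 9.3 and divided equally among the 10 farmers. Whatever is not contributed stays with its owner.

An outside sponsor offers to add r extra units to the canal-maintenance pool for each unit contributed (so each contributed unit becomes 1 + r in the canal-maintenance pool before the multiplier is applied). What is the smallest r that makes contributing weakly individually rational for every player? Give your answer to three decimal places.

0.075

With matching at rate r, one contributed unit becomes (1 + r) in the canal-maintenance pool and returns 9.3 × (1 + r) / 10 to the contributor.
Setting this equal to 1: 1 + r = 10/9.3 = 1.0753.
So the minimum matching rate is r = 1.0753 − 1 = 0.075.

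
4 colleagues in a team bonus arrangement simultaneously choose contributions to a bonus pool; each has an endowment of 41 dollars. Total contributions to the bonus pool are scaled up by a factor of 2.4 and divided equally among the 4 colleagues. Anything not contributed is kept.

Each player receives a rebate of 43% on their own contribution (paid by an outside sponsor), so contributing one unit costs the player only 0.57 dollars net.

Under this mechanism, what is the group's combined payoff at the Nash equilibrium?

464.12 dollars

With the mechanism, a contributed unit returns (2.4/4) / 0.57 = 1.0526 per unit of net cost to the contributor — now above 1 — so contributing fully is weakly dominant for every player.
At the Nash equilibrium everyone contributes 41. Group total payoff = 4 × (41 × 0.43 + 2.4 × 41) = 464.12.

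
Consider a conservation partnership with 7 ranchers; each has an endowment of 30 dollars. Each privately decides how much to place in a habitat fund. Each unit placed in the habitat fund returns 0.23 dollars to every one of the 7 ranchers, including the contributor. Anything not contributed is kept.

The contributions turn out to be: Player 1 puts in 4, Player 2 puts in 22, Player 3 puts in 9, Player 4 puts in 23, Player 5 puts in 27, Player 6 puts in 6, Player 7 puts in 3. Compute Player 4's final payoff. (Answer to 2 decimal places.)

28.62 dollars

Total contributed: 4 + 22 + 9 + 23 + 27 + 6 + 3 = 94.
Each receives 0.23 × 94 = 21.62 from the habitat fund.
Player 4 keeps 30 − 23 = 7, so Player 4's payoff is 7 + 21.62 = 28.62.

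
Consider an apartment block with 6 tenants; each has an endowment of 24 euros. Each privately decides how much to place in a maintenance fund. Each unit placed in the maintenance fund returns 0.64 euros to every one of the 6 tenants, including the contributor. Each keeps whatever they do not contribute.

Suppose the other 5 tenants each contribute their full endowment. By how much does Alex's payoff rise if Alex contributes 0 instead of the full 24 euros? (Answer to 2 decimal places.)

Switching from a contribution of 24 to 0 lets Alex keep an extra 24 euros, but lowers the maintenance fund by 24, which costs Alex their own share of that drop: 0.64 × 24 = 15.36.
Net gain = 24 − 15.36 = 8.64. The private return per contributed unit (0.64) is below 1, so free-riding is indeed the best response regardless of what the others do.

8.64 euros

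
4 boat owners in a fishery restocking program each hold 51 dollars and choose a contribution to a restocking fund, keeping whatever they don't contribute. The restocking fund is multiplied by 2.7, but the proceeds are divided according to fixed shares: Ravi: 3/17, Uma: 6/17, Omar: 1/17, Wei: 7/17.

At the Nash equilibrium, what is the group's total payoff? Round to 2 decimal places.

Each unit j contributes comes back to j as 2.7 × (j's share), so j prefers to contribute only if that share exceeds 1/2.7 = 0.3704; otherwise keeping the unit dominates.
Only Wei (7/17) clears that bar, contributing 51; the remaining 3 contribute 0. Total contributed: 51.
The restocking fund pays out 2.7 × 51 = 137.70 in total (split across the unequal shares, but the aggregate is all that matters for the group sum).
The 3 free-riders keep 51 each, adding 153. Group total = 153 + 137.70 = 290.70.

290.70 dollars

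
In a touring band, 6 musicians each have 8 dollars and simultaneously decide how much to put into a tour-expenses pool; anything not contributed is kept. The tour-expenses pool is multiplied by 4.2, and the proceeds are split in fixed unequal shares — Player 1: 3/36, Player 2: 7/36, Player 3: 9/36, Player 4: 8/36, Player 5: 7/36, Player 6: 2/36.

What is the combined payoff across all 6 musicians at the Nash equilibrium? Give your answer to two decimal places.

A player with share s gets back 4.2·s per unit contributed, so full contribution is dominant for anyone with s > 1/4.2 = 0.2381 and zero contribution is dominant for anyone below.
Only Player 3 (9/36) clears that bar, contributing 8; the remaining 5 contribute 0. Total contributed: 8.
The tour-expenses pool pays out 4.2 × 8 = 33.60 in total (split across the unequal shares, but the aggregate is all that matters for the group sum).
The 5 free-riders keep 8 each, adding 40. Group total = 40 + 33.60 = 73.60.

73.60 dollars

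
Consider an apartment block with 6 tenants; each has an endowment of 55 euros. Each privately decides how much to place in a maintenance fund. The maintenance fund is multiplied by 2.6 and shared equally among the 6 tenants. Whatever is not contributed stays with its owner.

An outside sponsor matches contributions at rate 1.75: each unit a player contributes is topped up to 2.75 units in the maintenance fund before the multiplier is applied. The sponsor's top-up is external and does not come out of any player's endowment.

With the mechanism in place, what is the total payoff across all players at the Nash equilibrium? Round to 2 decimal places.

2359.50 euros

Under the mechanism each unit contributed yields 2.6 × 2.75 / 6 = 1.1917 back to its contributor per unit of net cost, which exceeds 1, making full contribution the dominant choice for everyone.
So the Nash equilibrium is full contribution by all 6; the group earns 2.6 × 2.75 × 330 = 2359.50.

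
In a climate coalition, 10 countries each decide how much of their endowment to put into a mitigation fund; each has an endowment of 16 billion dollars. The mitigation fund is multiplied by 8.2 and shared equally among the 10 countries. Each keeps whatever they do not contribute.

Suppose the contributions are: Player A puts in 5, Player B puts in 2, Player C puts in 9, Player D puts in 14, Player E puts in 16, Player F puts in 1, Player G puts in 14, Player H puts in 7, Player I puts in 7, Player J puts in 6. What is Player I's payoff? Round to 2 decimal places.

Total contributed: 5 + 2 + 9 + 14 + 16 + 1 + 14 + 7 + 7 + 6 = 81.
Each receives 8.2 × 81 / 10 = 66.42 from the mitigation fund.
Player I keeps 16 − 7 = 9, so Player I's payoff is 9 + 66.42 = 75.42.

75.42 billion dollars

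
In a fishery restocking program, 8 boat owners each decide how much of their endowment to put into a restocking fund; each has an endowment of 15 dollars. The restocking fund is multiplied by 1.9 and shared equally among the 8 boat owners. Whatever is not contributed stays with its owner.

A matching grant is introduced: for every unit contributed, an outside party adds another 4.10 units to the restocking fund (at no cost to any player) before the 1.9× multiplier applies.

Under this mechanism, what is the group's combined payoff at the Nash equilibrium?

With the mechanism, a contributed unit returns 1.9 × 5.10 / 8 = 1.2113 per unit of net cost to the contributor — now above 1 — so contributing fully is weakly dominant for every player.
So the Nash equilibrium is full contribution by all 8; the group earns 1.9 × 5.10 × 120 = 1162.80.

1162.80 dollars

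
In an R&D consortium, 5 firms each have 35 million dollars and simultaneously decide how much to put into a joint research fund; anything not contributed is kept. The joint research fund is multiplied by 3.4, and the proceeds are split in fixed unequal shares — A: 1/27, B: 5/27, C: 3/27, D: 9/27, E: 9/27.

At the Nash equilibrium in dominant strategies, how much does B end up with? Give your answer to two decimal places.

79.07 million dollars

A player with share s gets back 3.4·s per unit contributed, so full contribution is dominant for anyone with s > 1/3.4 = 0.2941 and zero contribution is dominant for anyone below.
D and E are above the threshold, contributing 35 each; the remaining 3 contribute 0. Total contributed: 70.
B keeps 35 and receives 3.4 × 70 × 5/27 = 44.07 from the joint research fund, for a payoff of 79.07.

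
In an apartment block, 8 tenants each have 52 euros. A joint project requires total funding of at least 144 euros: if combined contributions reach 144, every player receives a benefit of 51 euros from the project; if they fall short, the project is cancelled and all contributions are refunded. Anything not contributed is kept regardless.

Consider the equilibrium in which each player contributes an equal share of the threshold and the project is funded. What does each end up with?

85 euros

Equal share of the threshold: 144/8 = 18.
At this profile no one gains by cutting their contribution: any cut drops the total below 144, the project is cancelled, contributions are refunded, and the deviator ends with 52, which is less than 52 − 18 + 51 = 85. Contributing more than 18 just wastes the excess. So contributing exactly 18 is a best response.
Each player's payoff: 52 − 18 + 51 = 85.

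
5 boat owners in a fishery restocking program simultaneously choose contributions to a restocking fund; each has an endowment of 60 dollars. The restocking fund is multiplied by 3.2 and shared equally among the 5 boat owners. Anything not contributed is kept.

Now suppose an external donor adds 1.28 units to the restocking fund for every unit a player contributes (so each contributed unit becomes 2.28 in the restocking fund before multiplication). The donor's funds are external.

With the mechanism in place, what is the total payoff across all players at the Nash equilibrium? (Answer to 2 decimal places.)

2188.80 dollars

The effective private return per unit is now 3.2 × 2.28 / 5 = 1.4592 > 1, so every player's dominant strategy flips to full contribution.
At the Nash equilibrium everyone contributes 60. Group total payoff = 3.2 × 2.28 × 300 = 2188.80.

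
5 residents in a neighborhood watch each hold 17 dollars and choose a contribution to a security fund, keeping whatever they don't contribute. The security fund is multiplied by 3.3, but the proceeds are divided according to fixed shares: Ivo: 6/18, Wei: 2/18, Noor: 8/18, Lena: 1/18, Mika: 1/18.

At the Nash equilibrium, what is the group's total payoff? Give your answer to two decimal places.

163.20 dollars

Each unit j contributes comes back to j as 3.3 × (j's share), so j prefers to contribute only if that share exceeds 1/3.3 = 0.3030; otherwise keeping the unit dominates.
Ivo and Noor clear that bar, contributing 17 each; the remaining 3 contribute 0. Total contributed: 34.
The security fund pays out 3.3 × 34 = 112.20 in total (split across the unequal shares, but the aggregate is all that matters for the group sum).
The 3 free-riders keep 17 each, adding 51. Group total = 51 + 112.20 = 163.20.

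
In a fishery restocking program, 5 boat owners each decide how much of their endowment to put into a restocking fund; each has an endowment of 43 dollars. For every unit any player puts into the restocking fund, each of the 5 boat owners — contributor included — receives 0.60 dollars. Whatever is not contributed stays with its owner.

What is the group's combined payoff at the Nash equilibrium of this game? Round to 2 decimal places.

The private return per contributed unit is 0.60 < 1, so contributing 0 is dominant for every player. At the Nash equilibrium everyone keeps their 43, and the group total is 5 × 43 = 215.

215.00 dollars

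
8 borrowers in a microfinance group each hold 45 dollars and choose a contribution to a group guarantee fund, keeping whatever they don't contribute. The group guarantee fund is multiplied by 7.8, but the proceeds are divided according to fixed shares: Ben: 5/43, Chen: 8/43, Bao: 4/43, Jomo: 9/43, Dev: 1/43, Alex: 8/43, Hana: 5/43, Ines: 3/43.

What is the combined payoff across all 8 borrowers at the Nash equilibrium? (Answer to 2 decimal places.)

1278.00 dollars

Player j's private return per contributed unit is 7.8 × (j's share). Contributing is weakly dominant for j when that share is at least 1/7.8 = 0.1282, and contributing 0 is dominant otherwise.
Chen, Jomo and Alex clear that bar, contributing 45 each; the remaining 5 contribute 0. Total contributed: 135.
The group guarantee fund pays out 7.8 × 135 = 1053.00 in total (split across the unequal shares, but the aggregate is all that matters for the group sum).
The 5 free-riders keep 45 each, adding 225. Group total = 225 + 1053.00 = 1278.00.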